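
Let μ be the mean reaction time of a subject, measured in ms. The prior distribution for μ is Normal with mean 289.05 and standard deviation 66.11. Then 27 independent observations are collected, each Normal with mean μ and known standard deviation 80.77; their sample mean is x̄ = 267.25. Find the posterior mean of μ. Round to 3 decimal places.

Posterior mean ≈ 268.392

Prior precision 1/τ₀² = 1/66.11² = 0.00022881; data precision n/σ² = 27/80.77² = 0.00413870.
Posterior precision = 0.00022881 + 0.00413870 = 0.00436750.
Posterior mean = (0.00022881·289.05 + 0.00413870·267.25) / 0.00436750 = 268.392.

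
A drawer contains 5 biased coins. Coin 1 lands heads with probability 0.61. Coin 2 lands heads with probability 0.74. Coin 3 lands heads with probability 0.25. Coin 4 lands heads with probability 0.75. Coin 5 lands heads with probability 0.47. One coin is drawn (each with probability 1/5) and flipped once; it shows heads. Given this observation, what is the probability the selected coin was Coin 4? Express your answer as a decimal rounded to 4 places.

Tabulate prior·likelihood by source: [1] prior 0.2, lik 0.61, product 0.1220; [2] prior 0.2, lik 0.74, product 0.1480; [3] prior 0.2, lik 0.25, product 0.05000; [4] prior 0.2, lik 0.75, product 0.1500; [5] prior 0.2, lik 0.47, product 0.09400.
Normalizing constant = 0.56400; the posterior for Coin 4 is its product over the sum, 0.1500/0.56400 = 0.2660.

Posterior probability ≈ 0.2660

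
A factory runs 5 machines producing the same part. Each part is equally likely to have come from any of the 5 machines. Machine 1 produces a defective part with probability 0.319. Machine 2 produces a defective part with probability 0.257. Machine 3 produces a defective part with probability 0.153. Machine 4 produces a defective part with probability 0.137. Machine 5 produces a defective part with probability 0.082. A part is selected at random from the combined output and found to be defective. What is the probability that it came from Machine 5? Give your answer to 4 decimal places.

P(defective|M1) = 0.319; P(defective|M2) = 0.257; P(defective|M3) = 0.153; P(defective|M4) = 0.137; P(defective|M5) = 0.082.
Prior × likelihood for each source: 0.2·0.319=0.06380, 0.2·0.257=0.05140, 0.2·0.153=0.03060, 0.2·0.137=0.02740, 0.2·0.082=0.01640. Summing gives P(defective) = 0.18960.
P(Machine 5 | defective) = 0.01640 / 0.18960 = 0.0865.

Posterior probability ≈ 0.0865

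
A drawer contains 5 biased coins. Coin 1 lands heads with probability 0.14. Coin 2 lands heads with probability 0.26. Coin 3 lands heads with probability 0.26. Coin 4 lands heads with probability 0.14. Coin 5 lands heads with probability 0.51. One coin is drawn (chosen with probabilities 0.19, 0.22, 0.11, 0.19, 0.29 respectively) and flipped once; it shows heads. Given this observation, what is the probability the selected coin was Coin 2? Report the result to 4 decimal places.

P(heads|C1) = 0.14; P(heads|C2) = 0.26; P(heads|C3) = 0.26; P(heads|C4) = 0.14; P(heads|C5) = 0.51.
Prior × likelihood for each source: 0.19·0.14=0.02660, 0.22·0.26=0.05720, 0.11·0.26=0.02860, 0.19·0.14=0.02660, 0.29·0.51=0.1479. Summing gives P(heads) = 0.28690.
P(Coin 2 | heads) = 0.05720 / 0.28690 = 0.1994.

Posterior probability ≈ 0.1994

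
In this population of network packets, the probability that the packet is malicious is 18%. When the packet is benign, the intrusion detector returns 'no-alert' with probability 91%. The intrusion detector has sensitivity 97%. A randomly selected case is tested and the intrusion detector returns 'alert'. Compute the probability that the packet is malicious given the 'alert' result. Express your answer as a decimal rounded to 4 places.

P(H | E) ≈ 0.7029

Let H be the event that the packet is malicious. P(H) = 0.18, so P(¬H) = 0.82. With E the 'alert' result, P(E|H) = 0.97 and P(E|¬H) = 0.09.
P(E) = 0.97·0.18 + 0.09·0.82 = 0.17460 + 0.073800 = 0.24840.
By Bayes' theorem, P(H|E) = 0.17460 / 0.24840 = 0.7029.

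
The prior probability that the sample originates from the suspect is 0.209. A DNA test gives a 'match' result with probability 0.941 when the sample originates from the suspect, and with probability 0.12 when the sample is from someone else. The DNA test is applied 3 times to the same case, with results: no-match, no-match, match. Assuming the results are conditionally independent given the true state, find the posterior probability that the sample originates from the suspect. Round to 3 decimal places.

Posterior P(H) ≈ 0.009

Let H be the event that the sample originates from the suspect; start with P(H) = 0.209. P('match'|H) = 0.941, P('match'|¬H) = 0.12.
Update on result 1 ('no-match'): P(H) ← 0.059·0.2090 / (0.059·0.2090 + 0.88·0.7910) = 0.012331/0.70841 = 0.0174.
Update on result 2 ('no-match'): P(H) ← 0.059·0.0174 / (0.059·0.0174 + 0.88·0.9826) = 0.0010270/0.86571 = 0.0012.
Update on result 3 ('match'): P(H) ← 0.941·0.0012 / (0.941·0.0012 + 0.12·0.9988) = 0.0011163/0.12097 = 0.0092.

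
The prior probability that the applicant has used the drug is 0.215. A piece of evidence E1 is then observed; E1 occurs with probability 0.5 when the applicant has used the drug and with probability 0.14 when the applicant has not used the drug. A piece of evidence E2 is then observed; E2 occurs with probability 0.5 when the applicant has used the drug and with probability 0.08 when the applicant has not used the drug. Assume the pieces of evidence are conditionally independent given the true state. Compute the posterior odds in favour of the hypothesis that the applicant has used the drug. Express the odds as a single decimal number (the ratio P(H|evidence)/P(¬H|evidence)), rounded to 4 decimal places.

Posterior odds ≈ 6.1135

Prior odds = 0.215/(1−0.215) = 0.27389.
Likelihood ratio for E1 = 0.5/0.14 = 3.5714.
Likelihood ratio for E2 = 0.5/0.08 = 6.2500.
Posterior odds = prior odds × LR₁ × LR₂ = 6.1135.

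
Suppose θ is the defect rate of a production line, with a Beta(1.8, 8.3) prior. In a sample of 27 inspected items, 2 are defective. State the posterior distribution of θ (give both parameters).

Posterior: Beta(3.8, 33.3)

Observing 2 successes and 25 failures updates Beta(1.8, 8.3) by adding the success and failure counts to the two shape parameters: α = 1.8+2 = 3.8, β = 8.3+25 = 33.3.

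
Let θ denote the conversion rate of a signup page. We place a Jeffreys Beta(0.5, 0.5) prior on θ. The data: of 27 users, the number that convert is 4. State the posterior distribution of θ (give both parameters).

Observing 4 successes and 23 failures updates Beta(0.5, 0.5) by adding the success and failure counts to the two shape parameters: α = 0.5+4 = 4.5, β = 0.5+23 = 23.5.

Posterior: Beta(4.5, 23.5)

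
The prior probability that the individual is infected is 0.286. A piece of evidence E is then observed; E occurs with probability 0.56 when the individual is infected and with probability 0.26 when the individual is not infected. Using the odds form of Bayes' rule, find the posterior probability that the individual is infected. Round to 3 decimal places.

Posterior probability ≈ 0.463

Prior odds = 0.286/(1−0.286) = 0.40056.
Likelihood ratio for E = 0.56/0.26 = 2.1538.
Posterior odds = prior odds × LR = 0.86275.
Posterior probability = odds/(1+odds) = 0.86275/1.8627 = 0.463.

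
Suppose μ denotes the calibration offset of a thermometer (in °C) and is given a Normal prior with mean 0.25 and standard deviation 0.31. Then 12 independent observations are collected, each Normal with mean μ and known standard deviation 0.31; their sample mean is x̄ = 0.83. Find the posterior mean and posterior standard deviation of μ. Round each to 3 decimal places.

With known σ, the Normal prior is conjugate. Weight on the data is w = (n/σ²)/(n/σ² + 1/τ₀²) = 124.870/(124.870+10.4058) = 0.92308.
Posterior mean = w·x̄ + (1−w)·μ₀ = 0.92308·0.83 + 0.076923·0.25 = 0.785. Posterior variance = 1/(124.870+10.4058) = 0.00739231, so SD = 0.086.

Posterior mean ≈ 0.785; posterior SD ≈ 0.086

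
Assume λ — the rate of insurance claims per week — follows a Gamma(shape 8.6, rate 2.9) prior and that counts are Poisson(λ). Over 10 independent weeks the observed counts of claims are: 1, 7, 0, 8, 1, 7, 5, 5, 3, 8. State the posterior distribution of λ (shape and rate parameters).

Total count ∑xᵢ = 45 over n = 10 weeks.
Gamma is conjugate to the Poisson likelihood: posterior is Gamma(shape = 8.6+45 = 53.6, rate = 2.9+10 = 12.9).

Posterior: Gamma(shape=53.6, rate=12.9)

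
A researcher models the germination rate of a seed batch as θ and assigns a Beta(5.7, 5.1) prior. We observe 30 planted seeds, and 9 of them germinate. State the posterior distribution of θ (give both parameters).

Observing 9 successes and 21 failures updates Beta(5.7, 5.1) by adding the success and failure counts to the two shape parameters: α = 5.7+9 = 14.7, β = 5.1+21 = 26.1.

Posterior: Beta(14.7, 26.1)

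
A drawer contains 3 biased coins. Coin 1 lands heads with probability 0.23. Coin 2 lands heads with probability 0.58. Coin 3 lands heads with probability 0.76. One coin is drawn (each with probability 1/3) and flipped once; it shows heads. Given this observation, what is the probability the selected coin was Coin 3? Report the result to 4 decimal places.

Posterior probability ≈ 0.4841

Tabulate prior·likelihood by source: [1] prior 0.333333, lik 0.23, product 0.07667; [2] prior 0.333333, lik 0.58, product 0.1933; [3] prior 0.333333, lik 0.76, product 0.2533.
Normalizing constant = 0.52333; the posterior for Coin 3 is its product over the sum, 0.2533/0.52333 = 0.4841.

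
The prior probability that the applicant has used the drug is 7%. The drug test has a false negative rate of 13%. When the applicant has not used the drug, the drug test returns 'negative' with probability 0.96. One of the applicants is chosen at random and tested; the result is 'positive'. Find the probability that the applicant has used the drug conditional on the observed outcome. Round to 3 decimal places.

P(H | E) ≈ 0.621

Let H be the event that the applicant has used the drug. P(H) = 0.07, so P(¬H) = 0.93. With E the 'positive' result, P(E|H) = 0.87 and P(E|¬H) = 0.04.
P(E) = 0.87·0.07 + 0.04·0.93 = 0.060900 + 0.037200 = 0.098100.
By Bayes' theorem, P(H|E) = 0.060900 / 0.098100 = 0.621.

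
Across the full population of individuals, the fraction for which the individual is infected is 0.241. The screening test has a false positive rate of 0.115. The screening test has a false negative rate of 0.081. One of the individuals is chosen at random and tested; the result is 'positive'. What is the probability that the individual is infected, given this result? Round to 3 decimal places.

Write H for 'the individual is infected'. Prior odds H:¬H = 0.241/0.759 = 0.31752. For the 'positive' outcome, the likelihood ratio is 0.919/0.115 = 7.9913.
Posterior odds = 0.31752 × 7.9913 = 2.5374, so P(H|E) = 2.5374/(1+2.5374) = 0.717.

P(H | E) ≈ 0.717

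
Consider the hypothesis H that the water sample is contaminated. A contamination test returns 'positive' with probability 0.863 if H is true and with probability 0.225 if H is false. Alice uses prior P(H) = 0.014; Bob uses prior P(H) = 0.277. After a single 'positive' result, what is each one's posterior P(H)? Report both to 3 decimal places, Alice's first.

P('+'|H) = 0.863, P('+'|¬H) = 0.225.
Alice: numerator 0.863·0.014 = 0.012082; evidence = 0.012082+0.225·0.986 = 0.23393; posterior = 0.052.
Bob: numerator 0.863·0.277 = 0.23905; evidence = 0.23905+0.225·0.723 = 0.40173; posterior = 0.595.

Alice: 0.052; Bob: 0.595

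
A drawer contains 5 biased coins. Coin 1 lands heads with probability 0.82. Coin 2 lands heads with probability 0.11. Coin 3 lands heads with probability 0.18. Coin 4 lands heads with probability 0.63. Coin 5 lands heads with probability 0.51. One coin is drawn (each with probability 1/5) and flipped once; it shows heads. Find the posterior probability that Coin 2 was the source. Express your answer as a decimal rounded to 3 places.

Tabulate prior·likelihood by source: [1] prior 0.2, lik 0.82, product 0.1640; [2] prior 0.2, lik 0.11, product 0.02200; [3] prior 0.2, lik 0.18, product 0.03600; [4] prior 0.2, lik 0.63, product 0.1260; [5] prior 0.2, lik 0.51, product 0.1020.
Normalizing constant = 0.45000; the posterior for Coin 2 is its product over the sum, 0.02200/0.45000 = 0.049.

Posterior probability ≈ 0.049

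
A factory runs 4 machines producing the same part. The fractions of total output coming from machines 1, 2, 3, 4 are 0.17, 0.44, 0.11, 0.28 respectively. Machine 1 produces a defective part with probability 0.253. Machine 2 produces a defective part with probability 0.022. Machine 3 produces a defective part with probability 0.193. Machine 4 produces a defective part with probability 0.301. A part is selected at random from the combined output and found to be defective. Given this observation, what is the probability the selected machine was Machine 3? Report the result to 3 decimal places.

Tabulate prior·likelihood by source: [1] prior 0.17, lik 0.253, product 0.04301; [2] prior 0.44, lik 0.022, product 0.009680; [3] prior 0.11, lik 0.193, product 0.02123; [4] prior 0.28, lik 0.301, product 0.08428.
Normalizing constant = 0.15820; the posterior for Machine 3 is its product over the sum, 0.02123/0.15820 = 0.134.

Posterior probability ≈ 0.134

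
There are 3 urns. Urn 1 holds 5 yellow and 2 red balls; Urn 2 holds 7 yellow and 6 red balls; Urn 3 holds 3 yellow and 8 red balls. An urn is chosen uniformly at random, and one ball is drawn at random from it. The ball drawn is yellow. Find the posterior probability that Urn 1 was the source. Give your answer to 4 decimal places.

Posterior probability ≈ 0.4682

Tabulate prior·likelihood by source: [1] prior 0.333333, lik 0.7143, product 0.2381; [2] prior 0.333333, lik 0.5385, product 0.1795; [3] prior 0.333333, lik 0.2727, product 0.09091.
Normalizing constant = 0.50849; the posterior for Urn 1 is its product over the sum, 0.2381/0.50849 = 0.4682.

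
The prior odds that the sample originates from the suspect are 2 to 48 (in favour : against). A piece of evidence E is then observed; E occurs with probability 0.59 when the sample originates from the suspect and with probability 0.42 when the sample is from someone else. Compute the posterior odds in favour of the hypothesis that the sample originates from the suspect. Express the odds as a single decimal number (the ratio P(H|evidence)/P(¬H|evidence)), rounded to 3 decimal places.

Prior odds = 2/48 = 0.041667.
Likelihood ratio for E = 0.59/0.42 = 1.4048.
Posterior odds = prior odds × LR = 0.058532.

Posterior odds ≈ 0.059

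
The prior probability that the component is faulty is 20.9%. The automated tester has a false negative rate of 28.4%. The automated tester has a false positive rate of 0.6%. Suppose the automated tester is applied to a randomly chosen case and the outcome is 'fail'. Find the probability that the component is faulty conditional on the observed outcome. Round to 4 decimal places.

P(H | E) ≈ 0.9693

Let H be the event that the component is faulty. P(H) = 0.209, so P(¬H) = 0.791. With E the 'fail' result, P(E|H) = 0.716 and P(E|¬H) = 0.006.
P(E) = 0.716·0.209 + 0.006·0.791 = 0.14964 + 0.0047460 = 0.15439.
By Bayes' theorem, P(H|E) = 0.14964 / 0.15439 = 0.9693.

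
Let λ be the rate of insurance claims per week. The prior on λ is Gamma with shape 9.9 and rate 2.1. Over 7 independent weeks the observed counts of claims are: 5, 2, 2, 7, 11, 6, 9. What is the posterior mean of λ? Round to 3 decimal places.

Posterior mean ≈ 5.703

Total count ∑xᵢ = 42 over n = 7 weeks.
Gamma is conjugate to the Poisson likelihood: posterior is Gamma(shape = 9.9+42 = 51.9, rate = 2.1+7 = 9.1).
Posterior mean = shape/rate = 51.9/9.1 = 5.703.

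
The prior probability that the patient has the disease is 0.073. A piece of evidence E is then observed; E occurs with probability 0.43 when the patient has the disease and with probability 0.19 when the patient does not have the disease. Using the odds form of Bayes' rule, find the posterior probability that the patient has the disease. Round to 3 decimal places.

Prior odds = 0.073/(1−0.073) = 0.078749. In log-odds, ln(0.078749) = -2.5415.
Add log likelihood ratio: ln(2.2632) = 0.81676.
Posterior log-odds = -1.7247, so posterior odds = exp(-1.7247) = 0.17822. Converting, P(H|E) = 0.17822/1.1782 = 0.151.

Posterior probability ≈ 0.151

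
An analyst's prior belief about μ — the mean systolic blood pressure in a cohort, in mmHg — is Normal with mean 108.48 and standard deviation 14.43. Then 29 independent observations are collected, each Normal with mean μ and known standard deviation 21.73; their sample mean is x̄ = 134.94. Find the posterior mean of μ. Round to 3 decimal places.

Posterior mean ≈ 133.021

Prior precision 1/τ₀² = 1/14.43² = 0.00480250; data precision n/σ² = 29/21.73² = 0.0614156.
Posterior precision = 0.00480250 + 0.0614156 = 0.0662181.
Posterior mean = (0.00480250·108.48 + 0.0614156·134.94) / 0.0662181 = 133.021.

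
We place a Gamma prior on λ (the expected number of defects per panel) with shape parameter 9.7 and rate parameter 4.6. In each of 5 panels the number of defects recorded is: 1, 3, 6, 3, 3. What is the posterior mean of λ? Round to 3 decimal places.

The Poisson likelihood adds the total count to the shape and the number of exposure periods to the rate. Here ∑xᵢ = 16 and n = 5, so shape 9.7→25.7 and rate 4.6→9.6.
Posterior mean = shape/rate = 25.7/9.6 = 2.677.

Posterior mean ≈ 2.677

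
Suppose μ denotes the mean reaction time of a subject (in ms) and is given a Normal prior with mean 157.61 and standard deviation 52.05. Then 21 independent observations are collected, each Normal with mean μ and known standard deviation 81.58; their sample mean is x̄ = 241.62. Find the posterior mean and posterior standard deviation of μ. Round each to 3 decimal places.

Prior precision 1/τ₀² = 1/52.05² = 0.00036911; data precision n/σ² = 21/81.58² = 0.00315538.
Posterior precision = 0.00036911 + 0.00315538 = 0.00352449, giving posterior SD = 1/√0.00352449 = 16.844.
Posterior mean = (0.00036911·157.61 + 0.00315538·241.62) / 0.00352449 = 232.822.

Posterior mean ≈ 232.822; posterior SD ≈ 16.844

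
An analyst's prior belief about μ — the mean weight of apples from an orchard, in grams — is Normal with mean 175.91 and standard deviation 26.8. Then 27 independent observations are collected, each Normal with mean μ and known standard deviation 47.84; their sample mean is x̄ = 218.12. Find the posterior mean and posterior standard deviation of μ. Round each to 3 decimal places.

With known σ, the Normal prior is conjugate. Weight on the data is w = (n/σ²)/(n/σ² + 1/τ₀²) = 0.0117973/(0.0117973+0.00139229) = 0.89444.
Posterior mean = w·x̄ + (1−w)·μ₀ = 0.89444·218.12 + 0.10556·175.91 = 213.664. Posterior variance = 1/(0.0117973+0.00139229) = 75.8175, so SD = 8.707.

Posterior mean ≈ 213.664; posterior SD ≈ 8.707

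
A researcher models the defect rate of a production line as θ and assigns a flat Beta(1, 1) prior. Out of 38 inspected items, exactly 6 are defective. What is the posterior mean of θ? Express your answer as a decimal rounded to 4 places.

Posterior mean ≈ 0.1750

The binomial likelihood is conjugate to the Beta prior: with 6 successes and 32 failures, the posterior is Beta(1+6, 1+32) = Beta(7, 33).
E[θ | data] = 7/(7+33) = 0.1750.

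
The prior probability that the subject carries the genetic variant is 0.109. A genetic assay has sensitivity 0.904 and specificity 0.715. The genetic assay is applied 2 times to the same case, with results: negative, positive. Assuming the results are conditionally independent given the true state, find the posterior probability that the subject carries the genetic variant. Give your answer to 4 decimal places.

Let H be the event that the subject carries the genetic variant; start with P(H) = 0.109. P('positive'|H) = 0.904, P('positive'|¬H) = 0.285.
Update on result 1 ('negative'): P(H) ← 0.096·0.1090 / (0.096·0.1090 + 0.715·0.8910) = 0.010464/0.64753 = 0.0162.
Update on result 2 ('positive'): P(H) ← 0.904·0.0162 / (0.904·0.0162 + 0.285·0.9838) = 0.014609/0.29500 = 0.0495.

Posterior P(H) ≈ 0.0495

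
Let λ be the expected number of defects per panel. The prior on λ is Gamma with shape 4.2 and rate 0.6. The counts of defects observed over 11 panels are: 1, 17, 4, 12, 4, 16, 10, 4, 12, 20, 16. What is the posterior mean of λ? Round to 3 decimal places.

The Poisson likelihood adds the total count to the shape and the number of exposure periods to the rate. Here ∑xᵢ = 116 and n = 11, so shape 4.2→120.2 and rate 0.6→11.6.
Posterior mean = shape/rate = 120.2/11.6 = 10.362.

Posterior mean ≈ 10.362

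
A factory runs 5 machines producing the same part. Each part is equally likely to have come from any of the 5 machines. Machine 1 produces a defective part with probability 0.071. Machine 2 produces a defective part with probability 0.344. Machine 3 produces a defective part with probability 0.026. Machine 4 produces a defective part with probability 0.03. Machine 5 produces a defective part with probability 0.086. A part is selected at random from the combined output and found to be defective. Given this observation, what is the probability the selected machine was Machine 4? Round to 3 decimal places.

P(defective|M1) = 0.071; P(defective|M2) = 0.344; P(defective|M3) = 0.026; P(defective|M4) = 0.03; P(defective|M5) = 0.086.
Prior × likelihood for each source: 0.2·0.071=0.01420, 0.2·0.344=0.06880, 0.2·0.026=0.005200, 0.2·0.03=0.006000, 0.2·0.086=0.01720. Summing gives P(defective) = 0.11140.
P(Machine 4 | defective) = 0.006000 / 0.11140 = 0.054.

Posterior probability ≈ 0.054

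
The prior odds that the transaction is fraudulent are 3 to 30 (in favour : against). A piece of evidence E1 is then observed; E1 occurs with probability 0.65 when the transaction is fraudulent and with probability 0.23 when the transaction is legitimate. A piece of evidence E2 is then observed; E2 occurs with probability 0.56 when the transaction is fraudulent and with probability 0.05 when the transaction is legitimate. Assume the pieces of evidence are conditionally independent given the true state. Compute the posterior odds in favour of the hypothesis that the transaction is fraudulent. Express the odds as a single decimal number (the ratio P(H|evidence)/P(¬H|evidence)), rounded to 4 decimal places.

Posterior odds ≈ 3.1652

Prior odds = 3/30 = 0.10000.
Likelihood ratio for E1 = 0.65/0.23 = 2.8261.
Likelihood ratio for E2 = 0.56/0.05 = 11.200.
Posterior odds = prior odds × LR₁ × LR₂ = 3.1652.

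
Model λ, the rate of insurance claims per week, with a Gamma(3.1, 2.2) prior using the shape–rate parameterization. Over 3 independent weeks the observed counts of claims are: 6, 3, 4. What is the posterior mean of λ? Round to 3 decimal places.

Posterior mean ≈ 3.096

Total count ∑xᵢ = 13 over n = 3 weeks.
Gamma is conjugate to the Poisson likelihood: posterior is Gamma(shape = 3.1+13 = 16.1, rate = 2.2+3 = 5.2).
E[λ | data] = 16.1/5.2 = 3.096.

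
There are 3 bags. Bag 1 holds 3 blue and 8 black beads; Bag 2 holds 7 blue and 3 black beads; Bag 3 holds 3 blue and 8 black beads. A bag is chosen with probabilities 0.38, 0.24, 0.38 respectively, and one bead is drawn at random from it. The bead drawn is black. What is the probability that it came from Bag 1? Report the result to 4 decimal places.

P(black|Bag 1) = 0.7273; P(black|Bag 2) = 0.3; P(black|Bag 3) = 0.7273.
Prior × likelihood for each source: 0.38·0.7273=0.2764, 0.24·0.3=0.07200, 0.38·0.7273=0.2764. Summing gives P(black) = 0.62473.
P(Bag 1 | black) = 0.2764 / 0.62473 = 0.4424.

Posterior probability ≈ 0.4424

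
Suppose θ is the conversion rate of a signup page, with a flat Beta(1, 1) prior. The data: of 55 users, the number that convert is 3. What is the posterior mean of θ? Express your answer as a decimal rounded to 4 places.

The binomial likelihood is conjugate to the Beta prior: with 3 successes and 52 failures, the posterior is Beta(1+3, 1+52) = Beta(4, 53).
Posterior mean = α/(α+β) = 4/57 = 0.0702.

Posterior mean ≈ 0.0702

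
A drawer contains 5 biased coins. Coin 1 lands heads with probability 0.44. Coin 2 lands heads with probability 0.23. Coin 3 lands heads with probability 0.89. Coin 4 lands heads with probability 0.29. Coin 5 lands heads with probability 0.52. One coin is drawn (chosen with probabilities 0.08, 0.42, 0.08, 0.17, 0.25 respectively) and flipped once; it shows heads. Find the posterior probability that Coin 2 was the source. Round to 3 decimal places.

Posterior probability ≈ 0.253

P(heads|C1) = 0.44; P(heads|C2) = 0.23; P(heads|C3) = 0.89; P(heads|C4) = 0.29; P(heads|C5) = 0.52.
Prior × likelihood for each source: 0.08·0.44=0.03520, 0.42·0.23=0.09660, 0.08·0.89=0.07120, 0.17·0.29=0.04930, 0.25·0.52=0.1300. Summing gives P(heads) = 0.38230.
P(Coin 2 | heads) = 0.09660 / 0.38230 = 0.253.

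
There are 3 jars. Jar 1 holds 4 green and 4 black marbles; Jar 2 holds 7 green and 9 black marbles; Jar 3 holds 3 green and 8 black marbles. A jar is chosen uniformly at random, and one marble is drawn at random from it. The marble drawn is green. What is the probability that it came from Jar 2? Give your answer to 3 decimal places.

Posterior probability ≈ 0.362

Tabulate prior·likelihood by source: [1] prior 0.333333, lik 0.5, product 0.1667; [2] prior 0.333333, lik 0.4375, product 0.1458; [3] prior 0.333333, lik 0.2727, product 0.09091.
Normalizing constant = 0.40341; the posterior for Jar 2 is its product over the sum, 0.1458/0.40341 = 0.362.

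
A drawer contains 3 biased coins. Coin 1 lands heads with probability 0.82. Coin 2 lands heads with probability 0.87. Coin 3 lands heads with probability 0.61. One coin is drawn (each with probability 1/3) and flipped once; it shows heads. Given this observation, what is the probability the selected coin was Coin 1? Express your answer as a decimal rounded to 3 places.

Tabulate prior·likelihood by source: [1] prior 0.333333, lik 0.82, product 0.2733; [2] prior 0.333333, lik 0.87, product 0.2900; [3] prior 0.333333, lik 0.61, product 0.2033.
Normalizing constant = 0.76667; the posterior for Coin 1 is its product over the sum, 0.2733/0.76667 = 0.357.

Posterior probability ≈ 0.357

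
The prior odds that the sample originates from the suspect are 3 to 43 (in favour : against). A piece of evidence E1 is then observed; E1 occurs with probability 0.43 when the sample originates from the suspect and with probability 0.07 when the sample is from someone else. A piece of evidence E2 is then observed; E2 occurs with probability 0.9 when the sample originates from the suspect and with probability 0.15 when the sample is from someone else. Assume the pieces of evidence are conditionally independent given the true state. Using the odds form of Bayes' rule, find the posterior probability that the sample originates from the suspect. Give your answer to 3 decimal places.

Posterior probability ≈ 0.720

Prior odds = 3/43 = 0.069767. In log-odds, ln(0.069767) = -2.6626.
Add log likelihood ratios: ln(6.1429) + ln(6.0000) = 3.6070.
Posterior log-odds = 0.94446, so posterior odds = exp(0.94446) = 2.5714. Converting, P(H|E) = 2.5714/3.5714 = 0.720.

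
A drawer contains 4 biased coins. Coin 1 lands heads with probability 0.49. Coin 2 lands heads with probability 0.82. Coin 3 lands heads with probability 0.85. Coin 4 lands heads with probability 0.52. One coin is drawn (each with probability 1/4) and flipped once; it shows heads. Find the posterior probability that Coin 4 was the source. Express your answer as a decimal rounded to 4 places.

Posterior probability ≈ 0.1940

P(heads|C1) = 0.49; P(heads|C2) = 0.82; P(heads|C3) = 0.85; P(heads|C4) = 0.52.
Prior × likelihood for each source: 0.25·0.49=0.1225, 0.25·0.82=0.2050, 0.25·0.85=0.2125, 0.25·0.52=0.1300. Summing gives P(heads) = 0.67000.
P(Coin 4 | heads) = 0.1300 / 0.67000 = 0.1940.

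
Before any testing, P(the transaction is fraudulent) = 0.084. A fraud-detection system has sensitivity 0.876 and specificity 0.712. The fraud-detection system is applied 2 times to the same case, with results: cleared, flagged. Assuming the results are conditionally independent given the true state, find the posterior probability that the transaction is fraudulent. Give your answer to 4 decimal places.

With H the event that the transaction is fraudulent, the joint likelihood of the observed sequence is P(data|H) = 0.124·0.876 = 0.10862 and P(data|¬H) = 0.712·0.288 = 0.20506.
Bayes: P(H|data) = 0.084·0.10862 / (0.084·0.10862 + 0.916·0.20506) = 0.0091244/0.19696 = 0.0463.

Posterior P(H) ≈ 0.0463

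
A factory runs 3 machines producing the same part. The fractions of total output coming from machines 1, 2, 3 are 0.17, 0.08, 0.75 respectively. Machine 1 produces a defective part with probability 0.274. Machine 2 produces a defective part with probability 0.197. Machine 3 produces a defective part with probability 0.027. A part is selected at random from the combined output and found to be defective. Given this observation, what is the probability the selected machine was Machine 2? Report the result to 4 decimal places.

Tabulate prior·likelihood by source: [1] prior 0.17, lik 0.274, product 0.04658; [2] prior 0.08, lik 0.197, product 0.01576; [3] prior 0.75, lik 0.027, product 0.02025.
Normalizing constant = 0.082590; the posterior for Machine 2 is its product over the sum, 0.01576/0.082590 = 0.1908.

Posterior probability ≈ 0.1908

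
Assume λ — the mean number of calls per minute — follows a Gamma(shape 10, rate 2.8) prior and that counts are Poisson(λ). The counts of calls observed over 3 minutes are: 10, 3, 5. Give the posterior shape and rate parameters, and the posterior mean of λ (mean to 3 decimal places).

Total count ∑xᵢ = 18 over n = 3 minutes.
Gamma is conjugate to the Poisson likelihood: posterior is Gamma(shape = 10+18 = 28, rate = 2.8+3 = 5.8).
E[λ | data] = 28/5.8 = 4.828.

Posterior: Gamma(shape=28, rate=5.8); mean ≈ 4.828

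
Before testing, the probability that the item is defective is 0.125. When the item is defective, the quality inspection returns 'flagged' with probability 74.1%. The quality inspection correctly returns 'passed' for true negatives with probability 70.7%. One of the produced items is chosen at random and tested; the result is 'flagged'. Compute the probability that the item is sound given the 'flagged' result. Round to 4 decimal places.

Write H for 'the item is defective'. Prior odds H:¬H = 0.125/0.875 = 0.14286. For the 'flagged' outcome, the likelihood ratio is 0.741/0.293 = 2.5290.
Posterior odds = 0.14286 × 2.5290 = 0.36129, so P(H|E) = 0.36129/(1+0.36129) = 0.2654. Then P(¬H|E) = 1 − 0.2654 = 0.7346.

P(¬H | E) ≈ 0.7346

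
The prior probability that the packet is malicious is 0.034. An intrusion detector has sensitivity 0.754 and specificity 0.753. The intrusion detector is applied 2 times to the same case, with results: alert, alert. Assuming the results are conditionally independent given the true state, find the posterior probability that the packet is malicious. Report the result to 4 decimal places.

Posterior P(H) ≈ 0.2470

Let H be the event that the packet is malicious; start with P(H) = 0.034. P('alert'|H) = 0.754, P('alert'|¬H) = 0.247.
Update on result 1 ('alert'): P(H) ← 0.754·0.0340 / (0.754·0.0340 + 0.247·0.9660) = 0.025636/0.26424 = 0.0970.
Update on result 2 ('alert'): P(H) ← 0.754·0.0970 / (0.754·0.0970 + 0.247·0.9030) = 0.073152/0.29619 = 0.2470.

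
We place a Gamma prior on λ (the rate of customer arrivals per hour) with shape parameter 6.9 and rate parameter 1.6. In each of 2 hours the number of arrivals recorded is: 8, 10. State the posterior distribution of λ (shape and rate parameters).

The Poisson likelihood adds the total count to the shape and the number of exposure periods to the rate. Here ∑xᵢ = 18 and n = 2, so shape 6.9→24.9 and rate 1.6→3.6.

Posterior: Gamma(shape=24.9, rate=3.6)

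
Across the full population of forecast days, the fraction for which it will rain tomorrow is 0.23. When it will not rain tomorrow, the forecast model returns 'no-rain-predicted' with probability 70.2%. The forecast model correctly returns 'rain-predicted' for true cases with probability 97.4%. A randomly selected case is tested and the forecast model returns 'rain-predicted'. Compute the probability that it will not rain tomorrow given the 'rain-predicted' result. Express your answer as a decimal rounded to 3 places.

P(¬H | E) ≈ 0.506

Write H for 'it will rain tomorrow'. Prior odds H:¬H = 0.23/0.77 = 0.29870. For the 'rain-predicted' outcome, the likelihood ratio is 0.974/0.298 = 3.2685.
Posterior odds = 0.29870 × 3.2685 = 0.97629, so P(H|E) = 0.97629/(1+0.97629) = 0.494. Then P(¬H|E) = 1 − 0.494 = 0.506.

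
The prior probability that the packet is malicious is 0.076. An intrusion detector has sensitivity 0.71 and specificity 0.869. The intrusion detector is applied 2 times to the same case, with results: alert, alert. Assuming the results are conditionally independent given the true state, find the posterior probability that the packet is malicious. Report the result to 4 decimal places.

With H the event that the packet is malicious, the joint likelihood of the observed sequence is P(data|H) = 0.71·0.71 = 0.50410 and P(data|¬H) = 0.131·0.131 = 0.017161.
Bayes: P(H|data) = 0.076·0.50410 / (0.076·0.50410 + 0.924·0.017161) = 0.038312/0.054168 = 0.7073.

Posterior P(H) ≈ 0.7073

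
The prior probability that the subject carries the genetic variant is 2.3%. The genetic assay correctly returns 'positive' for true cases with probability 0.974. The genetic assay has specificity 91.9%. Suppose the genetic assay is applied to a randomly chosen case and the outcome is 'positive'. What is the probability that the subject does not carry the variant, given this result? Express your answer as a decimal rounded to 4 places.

P(¬H | E) ≈ 0.7794

Write H for 'the subject carries the genetic variant'. Prior odds H:¬H = 0.023/0.977 = 0.023541. For the 'positive' outcome, the likelihood ratio is 0.974/0.081 = 12.025.
Posterior odds = 0.023541 × 12.025 = 0.28308, so P(H|E) = 0.28308/(1+0.28308) = 0.2206. Then P(¬H|E) = 1 − 0.2206 = 0.7794.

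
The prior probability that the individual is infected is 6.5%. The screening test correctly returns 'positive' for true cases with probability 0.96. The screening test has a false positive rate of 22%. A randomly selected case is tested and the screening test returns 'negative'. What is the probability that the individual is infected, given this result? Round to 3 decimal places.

P(H | E) ≈ 0.004

Let H be the event that the individual is infected. P(H) = 0.065, so P(¬H) = 0.935. With E the 'negative' result, P(E|H) = 0.04 and P(E|¬H) = 0.78.
P(E) = 0.04·0.065 + 0.78·0.935 = 0.0026000 + 0.72930 = 0.73190.
By Bayes' theorem, P(H|E) = 0.0026000 / 0.73190 = 0.004.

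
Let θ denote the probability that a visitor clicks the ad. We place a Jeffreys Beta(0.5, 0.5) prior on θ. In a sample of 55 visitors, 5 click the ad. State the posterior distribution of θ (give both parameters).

The binomial likelihood is conjugate to the Beta prior: with 5 successes and 50 failures, the posterior is Beta(0.5+5, 0.5+50) = Beta(5.5, 50.5).

Posterior: Beta(5.5, 50.5)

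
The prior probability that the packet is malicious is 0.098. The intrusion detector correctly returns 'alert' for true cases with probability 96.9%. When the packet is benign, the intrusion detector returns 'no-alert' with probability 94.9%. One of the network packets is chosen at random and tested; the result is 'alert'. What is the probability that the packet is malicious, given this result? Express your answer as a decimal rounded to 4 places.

Write H for 'the packet is malicious'. Prior odds H:¬H = 0.098/0.902 = 0.10865. For the 'alert' outcome, the likelihood ratio is 0.969/0.051 = 19.000.
Posterior odds = 0.10865 × 19.000 = 2.0643, so P(H|E) = 2.0643/(1+2.0643) = 0.6737.

P(H | E) ≈ 0.6737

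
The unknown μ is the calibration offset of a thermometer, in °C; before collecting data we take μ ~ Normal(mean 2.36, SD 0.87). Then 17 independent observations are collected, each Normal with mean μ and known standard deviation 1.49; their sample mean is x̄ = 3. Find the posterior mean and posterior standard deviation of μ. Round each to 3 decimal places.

Posterior mean ≈ 2.906; posterior SD ≈ 0.334

Prior precision 1/τ₀² = 1/0.87² = 1.32118; data precision n/σ² = 17/1.49² = 7.65731.
Posterior precision = 1.32118 + 7.65731 = 8.97849, giving posterior SD = 1/√8.97849 = 0.334.
Posterior mean = (1.32118·2.36 + 7.65731·3) / 8.97849 = 2.906.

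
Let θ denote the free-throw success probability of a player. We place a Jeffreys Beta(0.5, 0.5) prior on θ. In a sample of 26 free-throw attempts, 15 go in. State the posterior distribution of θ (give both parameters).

Posterior: Beta(15.5, 11.5)

The binomial likelihood is conjugate to the Beta prior: with 15 successes and 11 failures, the posterior is Beta(0.5+15, 0.5+11) = Beta(15.5, 11.5).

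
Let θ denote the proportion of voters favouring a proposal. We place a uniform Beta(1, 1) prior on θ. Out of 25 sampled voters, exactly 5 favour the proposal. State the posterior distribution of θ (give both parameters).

Posterior: Beta(6, 21)

Observing 5 successes and 20 failures updates Beta(1, 1) by adding the success and failure counts to the two shape parameters: α = 1+5 = 6, β = 1+20 = 21.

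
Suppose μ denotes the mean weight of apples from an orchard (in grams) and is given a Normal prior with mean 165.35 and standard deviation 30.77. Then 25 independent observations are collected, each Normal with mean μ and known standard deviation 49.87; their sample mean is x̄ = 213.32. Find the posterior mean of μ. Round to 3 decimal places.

Posterior mean ≈ 208.759

Prior precision 1/τ₀² = 1/30.77² = 0.00105620; data precision n/σ² = 25/49.87² = 0.0100522.
Posterior precision = 0.00105620 + 0.0100522 = 0.0111084.
Posterior mean = (0.00105620·165.35 + 0.0100522·213.32) / 0.0111084 = 208.759.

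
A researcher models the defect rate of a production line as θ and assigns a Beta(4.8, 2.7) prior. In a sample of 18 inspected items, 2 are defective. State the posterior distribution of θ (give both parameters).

Observing 2 successes and 16 failures updates Beta(4.8, 2.7) by adding the success and failure counts to the two shape parameters: α = 4.8+2 = 6.8, β = 2.7+16 = 18.7.

Posterior: Beta(6.8, 18.7)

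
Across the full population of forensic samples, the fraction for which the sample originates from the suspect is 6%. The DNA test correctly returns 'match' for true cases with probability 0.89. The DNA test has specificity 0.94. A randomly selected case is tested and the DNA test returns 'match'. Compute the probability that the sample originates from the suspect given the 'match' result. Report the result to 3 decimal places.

P(H | E) ≈ 0.486

Write H for 'the sample originates from the suspect'. Prior odds H:¬H = 0.06/0.94 = 0.063830. For the 'match' outcome, the likelihood ratio is 0.89/0.06 = 14.833.
Posterior odds = 0.063830 × 14.833 = 0.94681, so P(H|E) = 0.94681/(1+0.94681) = 0.486.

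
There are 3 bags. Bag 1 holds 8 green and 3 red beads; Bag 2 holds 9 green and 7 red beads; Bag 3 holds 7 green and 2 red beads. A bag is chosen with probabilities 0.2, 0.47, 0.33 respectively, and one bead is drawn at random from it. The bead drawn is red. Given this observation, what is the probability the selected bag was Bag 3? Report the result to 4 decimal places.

P(red|Bag 1) = 0.2727; P(red|Bag 2) = 0.4375; P(red|Bag 3) = 0.2222.
Prior × likelihood for each source: 0.2·0.2727=0.05455, 0.47·0.4375=0.2056, 0.33·0.2222=0.07333. Summing gives P(red) = 0.33350.
P(Bag 3 | red) = 0.07333 / 0.33350 = 0.2199.

Posterior probability ≈ 0.2199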